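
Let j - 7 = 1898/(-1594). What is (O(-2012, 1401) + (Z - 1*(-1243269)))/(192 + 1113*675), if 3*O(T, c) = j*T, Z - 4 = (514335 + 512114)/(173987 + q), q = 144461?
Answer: 943675393315543/572173863249456 ≈ 1.6493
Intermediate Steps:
Z = 2300241/318448 (Z = 4 + (514335 + 512114)/(173987 + 144461) = 4 + 1026449/318448 = 2300241/318448 ≈ 7.2233)
j = 4630/797 (j = 7 + 1898/(-1594) = 7 + 1898*(-1/1594) = 7 - 949/797 = 4630/797 ≈ 5.8093)
O(T, c) = 4630*T/2391 (O(T, c) = (4630*T/797)/3 = 4630*T/2391)
(O(-2012, 1401) + (Z - 1*(-1243269)))/(192 + 1113*675) = ((4630/2391)*(-2012) + (2300241/318448 - 1*(-1243269)))/(192 + 1113*675) = (-9315560/2391 + (2300241/318448 + 1243269))/(192 + 751275) = (-9315560/2391 + 395918826753/318448)/751467 = (943675393315543/761409168)*(1/751467) = 943675393315543/572173863249456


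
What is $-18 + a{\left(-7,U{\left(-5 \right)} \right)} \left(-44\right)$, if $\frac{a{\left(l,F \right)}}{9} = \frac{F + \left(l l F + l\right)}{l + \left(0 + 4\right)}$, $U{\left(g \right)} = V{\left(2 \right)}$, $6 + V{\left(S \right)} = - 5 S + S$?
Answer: $-93342$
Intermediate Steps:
$V{\left(S \right)} = -6 - 4 S$ ($V{\left(S \right)} = -6 + \left(- 5 S + S\right) = -6 - 4 S$)
$U{\left(g \right)} = -14$ ($U{\left(g \right)} = -6 - 8 = -14$)
$a{\left(l,F \right)} = \frac{9 \left(F + l + F l^{2}\right)}{4 + l}$ ($a{\left(l,F \right)} = 9 \frac{F + \left(l l F + l\right)}{l + \left(0 + 4\right)} = 9 \frac{F + \left(l^{2} F + l\right)}{l + 4} = 9 \frac{F + \left(F l^{2} + l\right)}{4 + l} = 9 \frac{F + \left(l + F l^{2}\right)}{4 + l} = 9 \frac{F + l + F l^{2}}{4 + l} = \frac{9 \left(F + l + F l^{2}\right)}{4 + l}$)
$-18 + a{\left(-7,U{\left(-5 \right)} \right)} \left(-44\right) = -18 + \frac{9 \left(-14 - 7 - 14 \left(-7\right)^{2}\right)}{4 - 7} \left(-44\right) = -18 + \frac{9 \left(-14 - 7 - 686\right)}{-3} \left(-44\right) = -18 + 9 \left(- \frac{1}{3}\right) \left(-14 - 7 - 686\right) \left(-44\right) = -18 + 9 \left(- \frac{1}{3}\right) \left(-707\right) \left(-44\right) = -18 + 2121 \left(-44\right) = -18 - 93324 = -93342$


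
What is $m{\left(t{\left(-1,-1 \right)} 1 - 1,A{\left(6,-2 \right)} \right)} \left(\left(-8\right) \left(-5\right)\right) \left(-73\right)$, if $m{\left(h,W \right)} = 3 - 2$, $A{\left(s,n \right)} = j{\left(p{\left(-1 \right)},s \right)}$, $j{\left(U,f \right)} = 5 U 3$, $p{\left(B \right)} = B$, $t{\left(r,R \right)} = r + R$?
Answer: $-2920$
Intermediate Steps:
$t{\left(r,R \right)} = R + r$
$j{\left(U,f \right)} = 15 U$
$A{\left(s,n \right)} = -15$ ($A{\left(s,n \right)} = 15 \left(-1\right) = -15$)
$m{\left(h,W \right)} = 1$ ($m{\left(h,W \right)} = 3 - 2 = 1$)
$m{\left(t{\left(-1,-1 \right)} 1 - 1,A{\left(6,-2 \right)} \right)} \left(\left(-8\right) \left(-5\right)\right) \left(-73\right) = 1 \left(\left(-8\right) \left(-5\right)\right) \left(-73\right) = 1 \cdot 40 \left(-73\right) = 40 \left(-73\right) = -2920$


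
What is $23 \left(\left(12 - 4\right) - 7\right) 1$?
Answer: $23$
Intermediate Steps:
$23 \left(\left(12 - 4\right) - 7\right) 1 = 23 \left(8 - 7\right) 1 = 23 \cdot 1 \cdot 1 = 23 \cdot 1 = 23$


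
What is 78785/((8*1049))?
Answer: 78785/8392 ≈ 9.3881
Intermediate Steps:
78785/((8*1049)) = 78785/8392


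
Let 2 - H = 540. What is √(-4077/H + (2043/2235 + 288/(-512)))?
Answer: √5095557451095/801620 ≈ 2.8160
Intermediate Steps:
H = -538 (H = 2 - 1*540 = 2 - 540 = -538)
√(-4077/H + (2043/2235 + 288/(-512))) = √(-4077/(-538) + (2043/2235 + 288/(-512))) = √(-4077*(-1/538) + (2043*(1/2235) + 288*(-1/512))) = √(4077/538 + (681/745 - 9/16)) = √(4077/538 + 4191/11920) = √(25426299/3206480) = √5095557451095/801620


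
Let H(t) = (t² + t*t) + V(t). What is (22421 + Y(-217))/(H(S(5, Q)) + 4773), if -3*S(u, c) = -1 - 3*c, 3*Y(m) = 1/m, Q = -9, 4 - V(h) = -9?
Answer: 21894105/4820221 ≈ 4.5421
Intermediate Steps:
V(h) = 13 (V(h) = 4 - 1*(-9) = 4 + 9 = 13)
Y(m) = 1/(3*m)
S(u, c) = ⅓ + c (S(u, c) = -(-1 - 3*c)/3 = ⅓ + c)
H(t) = 13 + 2*t² (H(t) = (t² + t*t) + 13 = (t² + t²) + 13 = 2*t² + 13 = 13 + 2*t²)
(22421 + Y(-217))/(H(S(5, Q)) + 4773) = (22421 + (⅓)/(-217))/((13 + 2*(⅓ - 9)²) + 4773) = (22421 + (⅓)*(-1/217))/((13 + 2*(-26/3)²) + 4773) = (22421 - 1/651)/((13 + 2*(676/9)) + 4773) = 14596070/(651*((13 + 1352/9) + 4773)) = 14596070/(651*(1469/9 + 4773)) = 14596070/(651*(44426/9)) = (14596070/651)*(9/44426) = 21894105/4820221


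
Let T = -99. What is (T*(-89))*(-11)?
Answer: -96921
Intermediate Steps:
(T*(-89))*(-11) = -99*(-89)*(-11) = 8811*(-11) = -96921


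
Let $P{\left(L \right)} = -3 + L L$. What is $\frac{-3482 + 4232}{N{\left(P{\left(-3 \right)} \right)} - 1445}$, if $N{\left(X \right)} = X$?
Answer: $- \frac{750}{1439} \approx -0.5212$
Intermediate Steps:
$P{\left(L \right)} = -3 + L^{2}$
$\frac{-3482 + 4232}{N{\left(P{\left(-3 \right)} \right)} - 1445} = \frac{-3482 + 4232}{\left(-3 + \left(-3\right)^{2}\right) - 1445} = \frac{750}{\left(-3 + 9\right) - 1445} = \frac{750}{6 - 1445} = \frac{750}{-1439} = 750 \left(- \frac{1}{1439}\right) = - \frac{750}{1439}$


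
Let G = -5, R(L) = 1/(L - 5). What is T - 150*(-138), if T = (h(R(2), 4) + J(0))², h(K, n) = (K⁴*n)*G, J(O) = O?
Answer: 135813100/6561 ≈ 20700.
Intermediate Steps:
R(L) = 1/(-5 + L)
h(K, n) = -5*n*K⁴ (h(K, n) = (K⁴*n)*(-5) = (n*K⁴)*(-5) = -5*n*K⁴)
T = 400/6561 (T = (-5*4*(1/(-5 + 2))⁴ + 0)² = (-5*4*(1/(-3))⁴ + 0)² = (-5*4*(-⅓)⁴ + 0)² = (-5*4*1/81 + 0)² = (-20/81 + 0)² = (-20/81)² = 400/6561 ≈ 0.060966)
T - 150*(-138) = 400/6561 - 150*(-138) = 400/6561 + 20700 = 135813100/6561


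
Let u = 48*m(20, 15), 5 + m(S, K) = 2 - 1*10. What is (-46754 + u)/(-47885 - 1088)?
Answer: 47378/48973 ≈ 0.96743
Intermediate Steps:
m(S, K) = -13 (m(S, K) = -5 + (2 - 1*10) = -5 + (2 - 10) = -5 - 8 = -13)
u = -624 (u = 48*(-13) = -624)
(-46754 + u)/(-47885 - 1088) = (-46754 - 624)/(-47885 - 1088) = -47378/(-48973) = -47378*(-1/48973) = 47378/48973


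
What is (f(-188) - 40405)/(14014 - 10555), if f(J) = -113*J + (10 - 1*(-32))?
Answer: -6373/1153 ≈ -5.5273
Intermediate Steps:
f(J) = 42 - 113*J (f(J) = -113*J + (10 + 32) = -113*J + 42 = 42 - 113*J)
(f(-188) - 40405)/(14014 - 10555) = ((42 - 113*(-188)) - 40405)/(14014 - 10555) = ((42 + 21244) - 40405)/3459 = (21286 - 40405)*(1/3459) = -19119*1/3459 = -6373/1153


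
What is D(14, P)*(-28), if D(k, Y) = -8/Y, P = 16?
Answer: 14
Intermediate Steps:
D(14, P)*(-28) = -8/16*(-28) = -8*1/16*(-28) = -½*(-28) = 14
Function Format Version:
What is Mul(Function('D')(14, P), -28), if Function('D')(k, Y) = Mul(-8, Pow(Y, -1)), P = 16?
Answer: 14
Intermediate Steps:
Mul(Function('D')(14, P), -28) = Mul(Mul(-8, Pow(16, -1)), -28) = Mul(Mul(-8, Rational(1, 16)), -28) = Mul(Rational(-1, 2), -28) = 14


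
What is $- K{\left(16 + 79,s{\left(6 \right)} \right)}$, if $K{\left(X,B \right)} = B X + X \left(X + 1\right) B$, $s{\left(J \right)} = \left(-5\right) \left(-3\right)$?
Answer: $-138225$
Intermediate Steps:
$s{\left(J \right)} = 15$
$K{\left(X,B \right)} = B X + B X \left(1 + X\right)$ ($K{\left(X,B \right)} = B X + X \left(1 + X\right) B = B X + B X \left(1 + X\right)$)
$- K{\left(16 + 79,s{\left(6 \right)} \right)} = - 15 \left(16 + 79\right) \left(2 + \left(16 + 79\right)\right) = - 15 \cdot 95 \left(2 + 95\right) = - 15 \cdot 95 \cdot 97 = \left(-1\right) 138225 = -138225$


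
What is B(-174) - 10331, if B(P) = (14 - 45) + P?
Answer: -10536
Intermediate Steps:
B(P) = -31 + P
B(-174) - 10331 = (-31 - 174) - 10331 = -205 - 10331 = -10536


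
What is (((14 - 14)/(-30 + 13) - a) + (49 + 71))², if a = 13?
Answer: 11449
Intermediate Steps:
(((14 - 14)/(-30 + 13) - a) + (49 + 71))² = (((14 - 14)/(-30 + 13) - 1*13) + (49 + 71))² = ((0/(-17) - 13) + 120)² = ((0*(-1/17) - 13) + 120)² = ((0 - 13) + 120)² = (-13 + 120)² = 107² = 11449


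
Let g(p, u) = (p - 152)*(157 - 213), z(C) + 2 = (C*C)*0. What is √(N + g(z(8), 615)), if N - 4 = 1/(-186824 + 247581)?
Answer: √31849511847529/60757 ≈ 92.887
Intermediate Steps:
z(C) = -2 (z(C) = -2 + (C*C)*0 = -2 + C²*0 = -2 + 0 = -2)
N = 243029/60757 (N = 4 + 1/(-186824 + 247581) = 4 + 1/60757 = 243029/60757 ≈ 4.0000)
g(p, u) = 8512 - 56*p (g(p, u) = (-152 + p)*(-56) = 8512 - 56*p)
√(N + g(z(8), 615)) = √(243029/60757 + (8512 - 56*(-2))) = √(243029/60757 + (8512 + 112)) = √(243029/60757 + 8624) = √(524211397/60757) = √31849511847529/60757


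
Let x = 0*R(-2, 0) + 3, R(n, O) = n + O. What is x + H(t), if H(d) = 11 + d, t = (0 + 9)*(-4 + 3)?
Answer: 5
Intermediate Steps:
R(n, O) = O + n
x = 3 (x = 0*(0 - 2) + 3 = 0*(-2) + 3 = 0 + 3 = 3)
t = -9 (t = 9*(-1) = -9)
x + H(t) = 3 + (11 - 9) = 3 + 2 = 5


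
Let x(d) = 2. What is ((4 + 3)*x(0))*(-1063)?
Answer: -14882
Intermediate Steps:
((4 + 3)*x(0))*(-1063) = ((4 + 3)*2)*(-1063) = (7*2)*(-1063) = 14*(-1063) = -14882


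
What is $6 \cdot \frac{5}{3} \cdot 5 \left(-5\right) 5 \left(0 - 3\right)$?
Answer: $3750$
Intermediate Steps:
$6 \cdot \frac{5}{3} \cdot 5 \left(-5\right) 5 \left(0 - 3\right) = 6 \cdot 5 \cdot \frac{1}{3} \cdot 5 \left(-5\right) 5 \left(-3\right) = 6 \cdot \frac{5}{3} \cdot 5 \left(-5\right) \left(-15\right) = 6 \cdot \frac{25}{3} \left(-5\right) \left(-15\right) = 6 \left(\left(- \frac{125}{3}\right) \left(-15\right)\right) = 6 \cdot 625 = 3750$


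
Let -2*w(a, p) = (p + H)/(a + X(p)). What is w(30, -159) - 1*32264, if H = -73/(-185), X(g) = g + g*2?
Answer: -2668086151/82695 ≈ -32264.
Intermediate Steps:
X(g) = 3*g (X(g) = g + 2*g = 3*g)
H = 73/185 (H = -73*(-1/185) = 73/185 ≈ 0.39459)
w(a, p) = -(73/185 + p)/(2*(a + 3*p)) (w(a, p) = -(p + 73/185)/(2*(a + 3*p)) = -(73/185 + p)/(2*(a + 3*p)))
w(30, -159) - 1*32264 = (-73 - 185*(-159))/(370*(30 + 3*(-159))) - 1*32264 = (-73 + 29415)/(370*(30 - 477)) - 32264 = (1/370)*29342/(-447) - 32264 = (1/370)*(-1/447)*29342 - 32264 = -14671/82695 - 32264 = -2668086151/82695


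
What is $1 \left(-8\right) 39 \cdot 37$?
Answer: $-11544$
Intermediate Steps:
$1 \left(-8\right) 39 \cdot 37 = \left(-8\right) 39 \cdot 37 = \left(-312\right) 37 = -11544$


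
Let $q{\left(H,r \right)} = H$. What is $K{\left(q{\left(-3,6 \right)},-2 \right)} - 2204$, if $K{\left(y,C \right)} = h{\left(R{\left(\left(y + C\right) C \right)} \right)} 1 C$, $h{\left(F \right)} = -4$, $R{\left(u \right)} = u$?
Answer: $-2196$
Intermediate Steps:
$K{\left(y,C \right)} = - 4 C$ ($K{\left(y,C \right)} = \left(-4\right) 1 C = - 4 C$)
$K{\left(q{\left(-3,6 \right)},-2 \right)} - 2204 = \left(-4\right) \left(-2\right) - 2204 = 8 - 2204 = -2196$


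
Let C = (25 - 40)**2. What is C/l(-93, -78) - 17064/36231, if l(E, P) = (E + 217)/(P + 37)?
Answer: -112115637/1497548 ≈ -74.866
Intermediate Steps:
l(E, P) = (217 + E)/(37 + P)
C = 225 (C = (-15)**2 = 225)
C/l(-93, -78) - 17064/36231 = 225/(((217 - 93)/(37 - 78))) - 17064/36231 = 225/((124/(-41))) - 17064*1/36231 = 225/((-1/41*124)) - 5688/12077 = 225/(-124/41) - 5688/12077 = 225*(-41/124) - 5688/12077 = -9225/124 - 5688/12077 = -112115637/1497548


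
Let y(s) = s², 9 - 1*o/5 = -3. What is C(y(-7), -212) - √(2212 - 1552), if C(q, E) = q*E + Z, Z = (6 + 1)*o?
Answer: -9968 - 2*√165 ≈ -9993.7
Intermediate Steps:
o = 60 (o = 45 - 5*(-3) = 45 + 15 = 60)
Z = 420 (Z = (6 + 1)*60 = 7*60 = 420)
C(q, E) = 420 + E*q (C(q, E) = q*E + 420 = E*q + 420 = 420 + E*q)
C(y(-7), -212) - √(2212 - 1552) = (420 - 212*(-7)²) - √(2212 - 1552) = (420 - 212*49) - √660 = (420 - 10388) - 2*√165 = -9968 - 2*√165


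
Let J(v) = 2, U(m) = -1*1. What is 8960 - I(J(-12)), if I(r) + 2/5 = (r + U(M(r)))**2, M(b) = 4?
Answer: 44797/5 ≈ 8959.4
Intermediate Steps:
U(m) = -1
I(r) = -2/5 + (-1 + r)**2 (I(r) = -2/5 + (r - 1)**2 = -2/5 + (-1 + r)**2)
8960 - I(J(-12)) = 8960 - (-2/5 + (-1 + 2)**2) = 8960 - (-2/5 + 1**2) = 8960 - (-2/5 + 1) = 8960 - 1*3/5 = 8960 - 3/5 = 44797/5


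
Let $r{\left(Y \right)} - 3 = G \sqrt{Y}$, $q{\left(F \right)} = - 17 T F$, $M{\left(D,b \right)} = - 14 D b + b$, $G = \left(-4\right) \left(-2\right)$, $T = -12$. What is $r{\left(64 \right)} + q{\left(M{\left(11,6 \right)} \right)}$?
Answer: $-187205$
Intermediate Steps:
$G = 8$
$M{\left(D,b \right)} = b - 14 D b$ ($M{\left(D,b \right)} = - 14 D b + b = b - 14 D b$)
$q{\left(F \right)} = 204 F$ ($q{\left(F \right)} = \left(-17\right) \left(-12\right) F = 204 F$)
$r{\left(Y \right)} = 3 + 8 \sqrt{Y}$
$r{\left(64 \right)} + q{\left(M{\left(11,6 \right)} \right)} = \left(3 + 8 \sqrt{64}\right) + 204 \cdot 6 \left(1 - 154\right) = \left(3 + 8 \cdot 8\right) + 204 \cdot 6 \left(1 - 154\right) = \left(3 + 64\right) + 204 \cdot 6 \left(-153\right) = 67 + 204 \left(-918\right) = 67 - 187272 = -187205$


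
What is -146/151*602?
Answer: -87892/151 ≈ -582.07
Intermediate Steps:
-146/151*602 = -87892/151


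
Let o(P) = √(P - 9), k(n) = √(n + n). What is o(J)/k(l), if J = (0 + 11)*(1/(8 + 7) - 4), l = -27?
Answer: 14*√10/45 ≈ 0.98382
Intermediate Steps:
J = -649/15 (J = 11*(1/15 - 4) = 11*(-59/15) = -649/15 ≈ -43.267)
k(n) = √2*√n (k(n) = √(2*n) = √2*√n)
o(P) = √(-9 + P)
o(J)/k(l) = √(-9 - 649/15)/((√2*√(-27))) = √(-784/15)/((√2*(3*I*√3))) = (28*I*√15/15)/((3*I*√6)) = (28*I*√15/15)*(-I*√6/18) = 14*√10/45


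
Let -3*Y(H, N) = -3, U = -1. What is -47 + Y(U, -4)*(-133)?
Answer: -180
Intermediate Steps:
Y(H, N) = 1 (Y(H, N) = -⅓*(-3) = 1)
-47 + Y(U, -4)*(-133) = -47 + 1*(-133) = -47 - 133 = -180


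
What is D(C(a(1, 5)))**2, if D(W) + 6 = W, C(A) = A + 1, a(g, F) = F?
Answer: 0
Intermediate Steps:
C(A) = 1 + A
D(W) = -6 + W
D(C(a(1, 5)))**2 = (-6 + (1 + 5))**2 = (-6 + 6)**2 = 0**2 = 0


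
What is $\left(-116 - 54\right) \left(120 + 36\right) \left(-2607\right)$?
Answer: $69137640$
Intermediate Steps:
$\left(-116 - 54\right) \left(120 + 36\right) \left(-2607\right) = \left(-170\right) 156 \left(-2607\right) = \left(-26520\right) \left(-2607\right) = 69137640$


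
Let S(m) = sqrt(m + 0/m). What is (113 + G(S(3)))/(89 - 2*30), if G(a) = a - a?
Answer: 113/29 ≈ 3.8966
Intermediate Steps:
S(m) = sqrt(m) (S(m) = sqrt(m + 0) = sqrt(m))
G(a) = 0
(113 + G(S(3)))/(89 - 2*30) = (113 + 0)/(89 - 2*30) = 113/(89 - 60) = 113/29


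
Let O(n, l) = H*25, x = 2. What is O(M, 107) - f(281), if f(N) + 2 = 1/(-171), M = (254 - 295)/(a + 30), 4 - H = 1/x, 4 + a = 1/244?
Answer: 30611/342 ≈ 89.506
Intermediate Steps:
a = -975/244 (a = -4 + 1/244 = -975/244 ≈ -3.9959)
H = 7/2 (H = 4 - 1/2 = 7/2 ≈ 3.5000)
M = -10004/6345 (M = (254 - 295)/(-975/244 + 30) = -41/6345/244 = -41*244/6345 = -10004/6345 ≈ -1.5767)
O(n, l) = 175/2 (O(n, l) = (7/2)*25 = 175/2)
f(N) = -343/171 (f(N) = -2 + 1/(-171) = -2 - 1/171 = -343/171)
O(M, 107) - f(281) = 175/2 - 1*(-343/171) = 175/2 + 343/171 = 30611/342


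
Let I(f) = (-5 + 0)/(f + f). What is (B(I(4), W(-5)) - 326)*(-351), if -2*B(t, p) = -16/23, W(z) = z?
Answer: 2628990/23 ≈ 1.1430e+5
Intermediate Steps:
I(f) = -5/(2*f) (I(f) = -5*1/(2*f) = -5/(2*f))
B(t, p) = 8/23 (B(t, p) = -(-8)/23 = -1/2*(-16/23) = 8/23)
(B(I(4), W(-5)) - 326)*(-351) = (8/23 - 326)*(-351) = -7490/23*(-351) = 2628990/23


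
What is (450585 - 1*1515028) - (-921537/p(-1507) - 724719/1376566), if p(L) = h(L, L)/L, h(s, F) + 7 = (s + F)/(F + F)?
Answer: 158576916376540/688283 ≈ 2.3039e+8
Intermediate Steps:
h(s, F) = -7 + (F + s)/(2*F) (h(s, F) = -7 + (s + F)/(F + F) = -7 + (F + s)/((2*F)) = -7 + (F + s)*(1/(2*F)) = -7 + (F + s)/(2*F))
p(L) = -6/L (p(L) = ((L - 13*L)/(2*L))/L = ((-12*L)/(2*L))/L = -6/L)
(450585 - 1*1515028) - (-921537/p(-1507) - 724719/1376566) = (450585 - 1*1515028) - (-921537/((-6/(-1507))) - 724719/1376566) = (450585 - 1515028) - (-921537/((-6*(-1/1507))) - 724719*1/1376566) = -1064443 - (-921537/6/1507 - 724719/1376566) = -1064443 - (-921537*1507/6 - 724719/1376566) = -1064443 - (-462918753/2 - 724719/1376566) = -1064443 - 1*(-159309554397909/688283) = -1064443 + 159309554397909/688283 = 158576916376540/688283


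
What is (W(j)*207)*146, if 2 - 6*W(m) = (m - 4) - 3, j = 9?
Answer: 0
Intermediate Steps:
W(m) = 3/2 - m/6 (W(m) = ⅓ - ((m - 4) - 3)/6 = ⅓ - ((-4 + m) - 3)/6 = ⅓ - (-7 + m)/6 = ⅓ + (7/6 - m/6) = 3/2 - m/6)
(W(j)*207)*146 = ((3/2 - ⅙*9)*207)*146 = ((3/2 - 3/2)*207)*146 = (0*207)*146 = 0*146 = 0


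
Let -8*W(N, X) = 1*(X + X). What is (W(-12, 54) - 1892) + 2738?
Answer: 1665/2 ≈ 832.50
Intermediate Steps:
W(N, X) = -X/4 (W(N, X) = -(X + X)/8 = -2*X/8 = -X/4)
(W(-12, 54) - 1892) + 2738 = (-¼*54 - 1892) + 2738 = (-27/2 - 1892) + 2738 = -3811/2 + 2738 = 1665/2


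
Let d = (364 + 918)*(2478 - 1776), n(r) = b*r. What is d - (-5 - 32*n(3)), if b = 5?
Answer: 900449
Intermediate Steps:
n(r) = 5*r
d = 899964 (d = 1282*702 = 899964)
d - (-5 - 32*n(3)) = 899964 - (-5 - 160*3) = 899964 - (-5 - 32*15) = 899964 - (-5 - 480) = 899964 - 1*(-485) = 899964 + 485 = 900449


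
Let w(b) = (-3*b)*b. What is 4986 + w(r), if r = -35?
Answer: 1311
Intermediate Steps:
w(b) = -3*b**2
4986 + w(r) = 4986 - 3*(-35)**2 = 4986 - 3*1225 = 4986 - 3675 = 1311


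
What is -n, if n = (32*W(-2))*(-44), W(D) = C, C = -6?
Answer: -8448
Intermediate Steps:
W(D) = -6
n = 8448 (n = (32*(-6))*(-44) = -192*(-44) = 8448)
-n = -1*8448 = -8448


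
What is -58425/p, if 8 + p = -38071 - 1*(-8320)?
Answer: 58425/29759 ≈ 1.9633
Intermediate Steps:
p = -29759 (p = -8 + (-38071 - 1*(-8320)) = -8 + (-38071 + 8320) = -8 - 29751 = -29759)
-58425/p = -58425/(-29759) = -58425*(-1/29759) = 58425/29759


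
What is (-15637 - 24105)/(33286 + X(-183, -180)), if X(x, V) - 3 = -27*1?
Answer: -19871/16631 ≈ -1.1948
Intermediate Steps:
X(x, V) = -24 (X(x, V) = 3 - 27*1 = 3 - 27 = -24)
(-15637 - 24105)/(33286 + X(-183, -180)) = (-15637 - 24105)/(33286 - 24) = -39742/33262 = -39742*1/33262 = -19871/16631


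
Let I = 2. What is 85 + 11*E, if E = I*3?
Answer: 151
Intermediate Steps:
E = 6 (E = 2*3 = 6)
85 + 11*E = 85 + 11*6 = 85 + 66 = 151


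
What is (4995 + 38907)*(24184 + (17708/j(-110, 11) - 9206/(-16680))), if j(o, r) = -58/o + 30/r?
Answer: 323607567138309/248810 ≈ 1.3006e+9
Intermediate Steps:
(4995 + 38907)*(24184 + (17708/j(-110, 11) - 9206/(-16680))) = (4995 + 38907)*(24184 + (17708/(-58/(-110) + 30/11) - 9206/(-16680))) = 43902*(24184 + (17708/(-58*(-1/110) + 30*(1/11)) - 9206*(-1/16680))) = 43902*(24184 + (17708/(29/55 + 30/11) + 4603/8340)) = 43902*(24184 + (17708/(179/55) + 4603/8340)) = 43902*(24184 + (17708*(55/179) + 4603/8340)) = 43902*(24184 + (973940/179 + 4603/8340)) = 43902*(24184 + 8123483537/1492860) = 43902*(44226809777/1492860) = 323607567138309/248810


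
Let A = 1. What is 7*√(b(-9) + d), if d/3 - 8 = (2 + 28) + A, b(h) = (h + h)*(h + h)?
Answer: 147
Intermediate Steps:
b(h) = 4*h² (b(h) = (2*h)*(2*h) = 4*h²)
d = 117 (d = 24 + 3*((2 + 28) + 1) = 24 + 3*(30 + 1) = 24 + 3*31 = 24 + 93 = 117)
7*√(b(-9) + d) = 7*√(4*(-9)² + 117) = 7*√(4*81 + 117) = 7*√(324 + 117) = 7*√441 = 7*21 = 147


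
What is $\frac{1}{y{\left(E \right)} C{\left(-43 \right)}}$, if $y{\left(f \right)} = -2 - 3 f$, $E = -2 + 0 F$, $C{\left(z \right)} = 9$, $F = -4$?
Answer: $\frac{1}{36} \approx 0.027778$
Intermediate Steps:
$E = -2$ ($E = -2 + 0 \left(-4\right) = -2 + 0 = -2$)
$\frac{1}{y{\left(E \right)} C{\left(-43 \right)}} = \frac{1}{\left(-2 - -6\right) 9} = \frac{1}{\left(-2 + 6\right) 9} = \frac{1}{4 \cdot 9} = \frac{1}{36}$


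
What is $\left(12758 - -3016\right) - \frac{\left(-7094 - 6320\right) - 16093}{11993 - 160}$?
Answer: $\frac{186683249}{11833} \approx 15777.0$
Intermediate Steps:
$\left(12758 - -3016\right) - \frac{\left(-7094 - 6320\right) - 16093}{11993 - 160} = \left(12758 + 3016\right) - \frac{\left(-7094 - 6320\right) - 16093}{11833} = 15774 - \left(-13414 - 16093\right) \frac{1}{11833} = 15774 - \left(-29507\right) \frac{1}{11833} = 15774 - - \frac{29507}{11833} = 15774 + \frac{29507}{11833} = \frac{186683249}{11833}$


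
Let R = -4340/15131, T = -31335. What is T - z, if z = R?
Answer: -474125545/15131 ≈ -31335.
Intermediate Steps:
R = -4340/15131 (R = -4340*1/15131 = -4340/15131 ≈ -0.28683)
z = -4340/15131 ≈ -0.28683
T - z = -31335 - 1*(-4340/15131) = -31335 + 4340/15131 = -474125545/15131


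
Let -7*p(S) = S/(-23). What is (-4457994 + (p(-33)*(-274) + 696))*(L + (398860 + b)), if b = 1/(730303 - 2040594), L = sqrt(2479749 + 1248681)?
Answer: -375042355257499775424/210956851 - 6458543424*sqrt(46030)/161 ≈ -1.7864e+12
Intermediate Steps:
p(S) = S/161 (p(S) = -S/(7*(-23)) = -S*(-1)/(7*23) = -(-1)*S/161 = S/161)
L = 9*sqrt(46030) (L = sqrt(3728430) = 9*sqrt(46030) ≈ 1930.9)
b = -1/1310291 (b = 1/(-1310291) = -1/1310291 ≈ -7.6319e-7)
(-4457994 + (p(-33)*(-274) + 696))*(L + (398860 + b)) = (-4457994 + (((1/161)*(-33))*(-274) + 696))*(9*sqrt(46030) + (398860 - 1/1310291)) = (-4457994 + (-33/161*(-274) + 696))*(9*sqrt(46030) + 522622668259/1310291) = (-4457994 + (9042/161 + 696))*(522622668259/1310291 + 9*sqrt(46030)) = (-4457994 + 121098/161)*(522622668259/1310291 + 9*sqrt(46030)) = -717615936*(522622668259/1310291 + 9*sqrt(46030))/161 = -375042355257499775424/210956851 - 6458543424*sqrt(46030)/161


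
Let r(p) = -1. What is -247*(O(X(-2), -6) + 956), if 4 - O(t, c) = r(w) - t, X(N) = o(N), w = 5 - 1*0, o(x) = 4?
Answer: -238355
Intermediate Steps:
w = 5 (w = 5 + 0 = 5)
X(N) = 4
O(t, c) = 5 + t (O(t, c) = 4 - (-1 - t) = 4 + (1 + t) = 5 + t)
-247*(O(X(-2), -6) + 956) = -247*((5 + 4) + 956) = -247*(9 + 956) = -247*965 = -238355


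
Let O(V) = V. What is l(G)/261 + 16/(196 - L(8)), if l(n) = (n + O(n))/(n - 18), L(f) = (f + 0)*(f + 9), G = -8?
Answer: 4564/16965 ≈ 0.26902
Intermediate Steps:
L(f) = f*(9 + f)
l(n) = 2*n/(-18 + n) (l(n) = (n + n)/(n - 18) = (2*n)/(-18 + n) = 2*n/(-18 + n))
l(G)/261 + 16/(196 - L(8)) = (2*(-8)/(-18 - 8))/261 + 16/(196 - 8*(9 + 8)) = (2*(-8)/(-26))*(1/261) + 16/(196 - 8*17) = (2*(-8)*(-1/26))*(1/261) + 16/(196 - 1*136) = (8/13)*(1/261) + 16/(196 - 136) = 8/3393 + 16/60 = 8/3393 + 16*(1/60) = 8/3393 + 4/15 = 4564/16965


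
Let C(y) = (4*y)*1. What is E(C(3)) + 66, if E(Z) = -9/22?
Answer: 1443/22 ≈ 65.591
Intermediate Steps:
C(y) = 4*y
E(Z) = -9/22 (E(Z) = -9*1/22 = -9/22)
E(C(3)) + 66 = -9/22 + 66 = 1443/22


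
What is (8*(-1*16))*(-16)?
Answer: 2048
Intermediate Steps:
(8*(-1*16))*(-16) = (8*(-16))*(-16) = -128*(-16) = 2048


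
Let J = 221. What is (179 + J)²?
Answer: 160000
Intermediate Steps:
(179 + J)² = (179 + 221)² = 400² = 160000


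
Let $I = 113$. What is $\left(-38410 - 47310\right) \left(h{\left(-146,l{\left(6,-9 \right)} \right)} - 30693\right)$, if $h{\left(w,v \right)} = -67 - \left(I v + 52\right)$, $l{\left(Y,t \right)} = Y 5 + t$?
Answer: $2844618200$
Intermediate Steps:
$l{\left(Y,t \right)} = t + 5 Y$ ($l{\left(Y,t \right)} = 5 Y + t = t + 5 Y$)
$h{\left(w,v \right)} = -119 - 113 v$ ($h{\left(w,v \right)} = -67 - \left(113 v + 52\right) = -67 - \left(52 + 113 v\right) = -119 - 113 v$)
$\left(-38410 - 47310\right) \left(h{\left(-146,l{\left(6,-9 \right)} \right)} - 30693\right) = \left(-38410 - 47310\right) \left(\left(-119 - 113 \left(-9 + 5 \cdot 6\right)\right) - 30693\right) = - 85720 \left(\left(-119 - 113 \left(-9 + 30\right)\right) - 30693\right) = - 85720 \left(\left(-119 - 2373\right) - 30693\right) = - 85720 \left(-2492 - 30693\right) = \left(-85720\right) \left(-33185\right) = 2844618200$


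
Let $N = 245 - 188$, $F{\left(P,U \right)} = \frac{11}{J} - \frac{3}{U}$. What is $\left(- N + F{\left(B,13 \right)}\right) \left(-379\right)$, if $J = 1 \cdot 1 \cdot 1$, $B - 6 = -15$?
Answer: $\frac{227779}{13} \approx 17521.0$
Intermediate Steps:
$B = -9$ ($B = 6 - 15 = -9$)
$J = 1$ ($J = 1 \cdot 1 = 1$)
$F{\left(P,U \right)} = 11 - \frac{3}{U}$ ($F{\left(P,U \right)} = \frac{11}{1} - \frac{3}{U} = 11 \cdot 1 - \frac{3}{U} = 11 - \frac{3}{U}$)
$N = 57$
$\left(- N + F{\left(B,13 \right)}\right) \left(-379\right) = \left(\left(-1\right) 57 + \left(11 - \frac{3}{13}\right)\right) \left(-379\right) = \left(-57 + \left(11 - \frac{3}{13}\right)\right) \left(-379\right) = \left(-57 + \frac{140}{13}\right) \left(-379\right) = \left(- \frac{601}{13}\right) \left(-379\right) = \frac{227779}{13}$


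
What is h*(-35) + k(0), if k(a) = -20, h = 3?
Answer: -125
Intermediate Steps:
h*(-35) + k(0) = 3*(-35) - 20 = -105 - 20 = -125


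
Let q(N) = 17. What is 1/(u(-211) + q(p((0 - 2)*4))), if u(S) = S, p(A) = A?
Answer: -1/194 ≈ -0.0051546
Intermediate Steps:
1/(u(-211) + q(p((0 - 2)*4))) = 1/(-211 + 17) = 1/(-194) = -1/194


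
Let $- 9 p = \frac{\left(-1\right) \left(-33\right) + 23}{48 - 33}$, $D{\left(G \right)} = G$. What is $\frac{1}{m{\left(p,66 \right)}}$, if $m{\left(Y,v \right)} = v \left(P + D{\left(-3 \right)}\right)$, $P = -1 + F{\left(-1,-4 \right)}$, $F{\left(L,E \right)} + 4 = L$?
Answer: $- \frac{1}{594} \approx -0.0016835$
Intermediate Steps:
$F{\left(L,E \right)} = -4 + L$
$P = -6$ ($P = -1 - 5 = -6$)
$p = - \frac{56}{135}$ ($p = - \frac{\left(\left(-1\right) \left(-33\right) + 23\right) \frac{1}{48 - 33}}{9} = - \frac{\left(33 + 23\right) \frac{1}{15}}{9} = - \frac{56 \cdot \frac{1}{15}}{9} = \left(- \frac{1}{9}\right) \frac{56}{15} = - \frac{56}{135} \approx -0.41481$)
$m{\left(Y,v \right)} = - 9 v$ ($m{\left(Y,v \right)} = v \left(-6 - 3\right) = v \left(-9\right) = - 9 v$)
$\frac{1}{m{\left(p,66 \right)}} = \frac{1}{\left(-9\right) 66} = \frac{1}{-594} = - \frac{1}{594}$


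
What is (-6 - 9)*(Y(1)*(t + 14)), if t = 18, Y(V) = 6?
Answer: -2880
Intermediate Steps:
(-6 - 9)*(Y(1)*(t + 14)) = (-6 - 9)*(6*(18 + 14)) = -90*32 = -15*192 = -2880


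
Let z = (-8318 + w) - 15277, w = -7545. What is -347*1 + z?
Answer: -31487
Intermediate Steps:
z = -31140 (z = (-8318 - 7545) - 15277 = -15863 - 15277 = -31140)
-347*1 + z = -347*1 - 31140 = -347 - 31140 = -31487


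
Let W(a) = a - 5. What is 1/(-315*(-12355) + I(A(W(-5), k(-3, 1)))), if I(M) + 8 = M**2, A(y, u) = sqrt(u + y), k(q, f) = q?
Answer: 1/3891804 ≈ 2.5695e-7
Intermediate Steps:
W(a) = -5 + a
I(M) = -8 + M**2
1/(-315*(-12355) + I(A(W(-5), k(-3, 1)))) = 1/(-315*(-12355) + (-8 + (sqrt(-3 + (-5 - 5)))**2)) = 1/(3891825 + (-8 + (sqrt(-3 - 10))**2)) = 1/(3891825 + (-8 + (sqrt(-13))**2)) = 1/(3891825 + (-8 + (I*sqrt(13))**2)) = 1/(3891825 + (-8 - 13)) = 1/(3891825 - 21) = 1/3891804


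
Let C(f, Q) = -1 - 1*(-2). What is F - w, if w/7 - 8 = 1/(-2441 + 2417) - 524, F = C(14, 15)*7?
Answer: 86863/24 ≈ 3619.3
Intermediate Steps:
C(f, Q) = 1 (C(f, Q) = -1 + 2 = 1)
F = 7 (F = 1*7 = 7)
w = -86695/24 (w = 56 + 7*(1/(-2441 + 2417) - 524) = 56 + 7*(1/(-24) - 524) = 56 + 7*(-1/24 - 524) = 56 + 7*(-12577/24) = 56 - 88039/24 = -86695/24 ≈ -3612.3)
F - w = 7 - 1*(-86695/24) = 7 + 86695/24 = 86863/24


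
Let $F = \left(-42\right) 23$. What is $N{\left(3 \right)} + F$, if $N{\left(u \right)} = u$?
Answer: $-963$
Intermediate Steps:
$F = -966$
$N{\left(3 \right)} + F = 3 - 966 = -963$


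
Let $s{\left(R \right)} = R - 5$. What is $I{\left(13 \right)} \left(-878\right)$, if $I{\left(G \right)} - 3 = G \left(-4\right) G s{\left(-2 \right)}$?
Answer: $-4157330$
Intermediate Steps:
$s{\left(R \right)} = -5 + R$ ($s{\left(R \right)} = R - 5 = -5 + R$)
$I{\left(G \right)} = 3 + 28 G^{2}$ ($I{\left(G \right)} = 3 + G \left(-4\right) G \left(-5 - 2\right) = 3 + - 4 G G \left(-7\right) = 3 + - 4 G^{2} \left(-7\right) = 3 + 28 G^{2}$)
$I{\left(13 \right)} \left(-878\right) = \left(3 + 28 \cdot 13^{2}\right) \left(-878\right) = \left(3 + 28 \cdot 169\right) \left(-878\right) = \left(3 + 4732\right) \left(-878\right) = 4735 \left(-878\right) = -4157330$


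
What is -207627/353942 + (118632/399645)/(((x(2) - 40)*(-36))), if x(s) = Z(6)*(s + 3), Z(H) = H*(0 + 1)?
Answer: -1242906850919/2121767258850 ≈ -0.58579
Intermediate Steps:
Z(H) = H (Z(H) = H*1 = H)
x(s) = 18 + 6*s (x(s) = 6*(s + 3) = 6*(3 + s) = 18 + 6*s)
-207627/353942 + (118632/399645)/(((x(2) - 40)*(-36))) = -207627/353942 + (118632/399645)/((((18 + 6*2) - 40)*(-36))) = -207627*1/353942 + (118632*(1/399645))/((((18 + 12) - 40)*(-36))) = -207627/353942 + 39544/(133215*(((30 - 40)*(-36)))) = -207627/353942 + 39544/(133215*((-10*(-36)))) = -207627/353942 + (39544/133215)/360 = -207627/353942 + (39544/133215)*(1/360) = -207627/353942 + 4943/5994675 = -1242906850919/2121767258850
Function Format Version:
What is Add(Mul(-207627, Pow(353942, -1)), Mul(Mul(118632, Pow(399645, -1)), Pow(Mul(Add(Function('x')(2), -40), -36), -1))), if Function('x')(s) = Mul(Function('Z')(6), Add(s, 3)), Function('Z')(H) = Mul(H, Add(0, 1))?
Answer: Rational(-1242906850919, 2121767258850) ≈ -0.58579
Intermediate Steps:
Function('Z')(H) = H (Function('Z')(H) = Mul(H, 1) = H)
Function('x')(s) = Add(18, Mul(6, s)) (Function('x')(s) = Mul(6, Add(s, 3)) = Mul(6, Add(3, s)) = Add(18, Mul(6, s)))
Add(Mul(-207627, Pow(353942, -1)), Mul(Mul(118632, Pow(399645, -1)), Pow(Mul(Add(Function('x')(2), -40), -36), -1))) = Add(Mul(-207627, Pow(353942, -1)), Mul(Mul(118632, Pow(399645, -1)), Pow(Mul(Add(Add(18, Mul(6, 2)), -40), -36), -1))) = Add(Mul(-207627, Rational(1, 353942)), Mul(Mul(118632, Rational(1, 399645)), Pow(Mul(Add(Add(18, 12), -40), -36), -1))) = Add(Rational(-207627, 353942), Mul(Rational(39544, 133215), Pow(Mul(Add(30, -40), -36), -1))) = Add(Rational(-207627, 353942), Mul(Rational(39544, 133215), Pow(Mul(-10, -36), -1))) = Add(Rational(-207627, 353942), Mul(Rational(39544, 133215), Pow(360, -1))) = Add(Rational(-207627, 353942), Mul(Rational(39544, 133215), Rational(1, 360))) = Add(Rational(-207627, 353942), Rational(4943, 5994675)) = Rational(-1242906850919, 2121767258850)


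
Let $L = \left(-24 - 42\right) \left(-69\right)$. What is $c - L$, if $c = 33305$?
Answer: $28751$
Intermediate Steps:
$L = 4554$ ($L = \left(-66\right) \left(-69\right) = 4554$)
$c - L = 33305 - 4554 = 28751$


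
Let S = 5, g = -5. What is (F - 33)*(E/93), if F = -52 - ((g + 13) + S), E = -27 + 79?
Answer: -5096/93 ≈ -54.796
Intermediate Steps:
E = 52
F = -65 (F = -52 - ((-5 + 13) + 5) = -52 - (8 + 5) = -52 - 1*13 = -52 - 13 = -65)
(F - 33)*(E/93) = (-65 - 33)*(52/93) = -5096/93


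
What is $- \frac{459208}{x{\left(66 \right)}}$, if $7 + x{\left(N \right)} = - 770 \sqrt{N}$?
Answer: $- \frac{459208}{5590193} + \frac{50512880 \sqrt{66}}{5590193} \approx 73.327$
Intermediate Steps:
$x{\left(N \right)} = -7 - 770 \sqrt{N}$
$- \frac{459208}{x{\left(66 \right)}} = - \frac{459208}{-7 - 770 \sqrt{66}}$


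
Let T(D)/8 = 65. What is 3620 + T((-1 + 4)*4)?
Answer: 4140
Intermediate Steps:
T(D) = 520 (T(D) = 8*65 = 520)
3620 + T((-1 + 4)*4) = 3620 + 520 = 4140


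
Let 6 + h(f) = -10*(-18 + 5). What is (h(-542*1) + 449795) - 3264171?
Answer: -2814252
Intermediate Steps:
h(f) = 124 (h(f) = -6 - 10*(-18 + 5) = -6 - 10*(-13) = -6 + 130 = 124)
(h(-542*1) + 449795) - 3264171 = (124 + 449795) - 3264171 = 449919 - 3264171 = -2814252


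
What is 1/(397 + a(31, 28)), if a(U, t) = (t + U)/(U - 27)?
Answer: 4/1647 ≈ 0.0024287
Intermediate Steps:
a(U, t) = (U + t)/(-27 + U)
1/(397 + a(31, 28)) = 1/(397 + (31 + 28)/(-27 + 31)) = 1/(397 + 59/4) = 1/(1647/4) = 4/1647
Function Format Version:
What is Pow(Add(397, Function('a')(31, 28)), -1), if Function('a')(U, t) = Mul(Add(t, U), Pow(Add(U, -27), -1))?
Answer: Rational(4, 1647) ≈ 0.0024287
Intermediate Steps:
Function('a')(U, t) = Mul(Pow(Add(-27, U), -1), Add(U, t)) (Function('a')(U, t) = Mul(Add(U, t), Pow(Add(-27, U), -1)) = Mul(Pow(Add(-27, U), -1), Add(U, t)))
Pow(Add(397, Function('a')(31, 28)), -1) = Pow(Add(397, Mul(Pow(Add(-27, 31), -1), Add(31, 28))), -1) = Pow(Add(397, Mul(Pow(4, -1), 59)), -1) = Pow(Add(397, Mul(Rational(1, 4), 59)), -1) = Pow(Add(397, Rational(59, 4)), -1) = Pow(Rational(1647, 4), -1) = Rational(4, 1647)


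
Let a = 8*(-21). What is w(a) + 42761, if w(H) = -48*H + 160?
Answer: 50985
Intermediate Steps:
a = -168
w(H) = 160 - 48*H
w(a) + 42761 = (160 - 48*(-168)) + 42761 = (160 + 8064) + 42761 = 8224 + 42761 = 50985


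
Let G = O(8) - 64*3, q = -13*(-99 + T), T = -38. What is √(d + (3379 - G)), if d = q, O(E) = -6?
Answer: √5358 ≈ 73.198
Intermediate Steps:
q = 1781 (q = -13*(-99 - 38) = -13*(-137) = 1781)
G = -198 (G = -6 - 64*3 = -6 - 192 = -198)
d = 1781
√(d + (3379 - G)) = √(1781 + (3379 - 1*(-198))) = √(1781 + (3379 + 198)) = √(1781 + 3577) = √5358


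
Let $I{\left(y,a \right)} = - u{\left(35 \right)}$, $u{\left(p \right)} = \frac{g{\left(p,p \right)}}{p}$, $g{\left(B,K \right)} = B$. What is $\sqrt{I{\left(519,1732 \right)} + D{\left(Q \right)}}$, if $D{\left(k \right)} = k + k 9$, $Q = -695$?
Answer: $i \sqrt{6951} \approx 83.373 i$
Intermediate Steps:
$D{\left(k \right)} = 10 k$ ($D{\left(k \right)} = k + 9 k = 10 k$)
$u{\left(p \right)} = 1$ ($u{\left(p \right)} = \frac{p}{p} = 1$)
$I{\left(y,a \right)} = -1$ ($I{\left(y,a \right)} = \left(-1\right) 1 = -1$)
$\sqrt{I{\left(519,1732 \right)} + D{\left(Q \right)}} = \sqrt{-1 + 10 \left(-695\right)} = \sqrt{-1 - 6950} = \sqrt{-6951} = i \sqrt{6951}$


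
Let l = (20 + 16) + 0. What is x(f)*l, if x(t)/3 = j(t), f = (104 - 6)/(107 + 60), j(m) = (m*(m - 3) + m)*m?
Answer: -244786752/4657463 ≈ -52.558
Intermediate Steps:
j(m) = m*(m + m*(-3 + m)) (j(m) = (m*(-3 + m) + m)*m = (m + m*(-3 + m))*m = m*(m + m*(-3 + m)))
f = 98/167 ≈ 0.58683
x(t) = 3*t**2*(-2 + t) (x(t) = 3*(t**2*(-2 + t)) = 3*t**2*(-2 + t))
l = 36 (l = 36 + 0 = 36)
x(f)*l = (3*(98/167)**2*(-2 + 98/167))*36 = (3*(9604/27889)*(-236/167))*36 = -6799632/4657463*36 = -244786752/4657463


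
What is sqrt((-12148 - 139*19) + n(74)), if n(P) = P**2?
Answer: I*sqrt(9313) ≈ 96.504*I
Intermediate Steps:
sqrt((-12148 - 139*19) + n(74)) = sqrt((-12148 - 139*19) + 74**2) = sqrt((-12148 - 1*2641) + 5476) = sqrt((-12148 - 2641) + 5476) = sqrt(-14789 + 5476) = sqrt(-9313) = I*sqrt(9313)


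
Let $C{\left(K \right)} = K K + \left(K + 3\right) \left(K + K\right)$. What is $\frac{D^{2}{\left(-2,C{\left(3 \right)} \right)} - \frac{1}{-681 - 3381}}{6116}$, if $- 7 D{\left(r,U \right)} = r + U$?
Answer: $\frac{7510687}{1217316408} \approx 0.0061699$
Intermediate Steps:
$C{\left(K \right)} = K^{2} + 2 K \left(3 + K\right)$ ($C{\left(K \right)} = K^{2} + \left(3 + K\right) 2 K = K^{2} + 2 K \left(3 + K\right)$)
$D{\left(r,U \right)} = - \frac{U}{7} - \frac{r}{7}$ ($D{\left(r,U \right)} = - \frac{r + U}{7} = - \frac{U + r}{7} = - \frac{U}{7} - \frac{r}{7}$)
$\frac{D^{2}{\left(-2,C{\left(3 \right)} \right)} - \frac{1}{-681 - 3381}}{6116} = \frac{\left(- \frac{3 \cdot 3 \left(2 + 3\right)}{7} - - \frac{2}{7}\right)^{2} - \frac{1}{-681 - 3381}}{6116} = \left(\left(- \frac{3 \cdot 3 \cdot 5}{7} + \frac{2}{7}\right)^{2} - \frac{1}{-4062}\right) \frac{1}{6116} = \left(\left(\left(- \frac{1}{7}\right) 45 + \frac{2}{7}\right)^{2} - - \frac{1}{4062}\right) \frac{1}{6116} = \left(\left(- \frac{45}{7} + \frac{2}{7}\right)^{2} + \frac{1}{4062}\right) \frac{1}{6116} = \left(\left(- \frac{43}{7}\right)^{2} + \frac{1}{4062}\right) \frac{1}{6116} = \left(\frac{1849}{49} + \frac{1}{4062}\right) \frac{1}{6116} = \frac{7510687}{199038} \cdot \frac{1}{6116} = \frac{7510687}{1217316408}$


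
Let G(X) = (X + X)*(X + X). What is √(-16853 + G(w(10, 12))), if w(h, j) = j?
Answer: I*√16277 ≈ 127.58*I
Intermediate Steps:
G(X) = 4*X² (G(X) = (2*X)*(2*X) = 4*X²)
√(-16853 + G(w(10, 12))) = √(-16853 + 4*12²) = √(-16853 + 4*144) = √(-16853 + 576) = √(-16277) = I*√16277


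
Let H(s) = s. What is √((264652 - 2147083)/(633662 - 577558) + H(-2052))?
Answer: 3*I*√182350216646/28052 ≈ 45.668*I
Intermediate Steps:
√((264652 - 2147083)/(633662 - 577558) + H(-2052)) = √((264652 - 2147083)/(633662 - 577558) - 2052) = √(-1882431/56104 - 2052) = √(-117007839/56104) = 3*I*√182350216646/28052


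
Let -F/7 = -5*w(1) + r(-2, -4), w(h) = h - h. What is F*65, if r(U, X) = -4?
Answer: 1820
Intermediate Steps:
w(h) = 0
F = 28 (F = -7*(-5*0 - 4) = -7*(0 - 4) = -7*(-4) = 28)
F*65 = 28*65 = 1820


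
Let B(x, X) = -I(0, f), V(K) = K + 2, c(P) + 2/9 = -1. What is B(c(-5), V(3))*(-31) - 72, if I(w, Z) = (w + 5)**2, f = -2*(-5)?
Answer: 703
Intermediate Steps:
c(P) = -11/9 (c(P) = -2/9 - 1 = -11/9)
f = 10
V(K) = 2 + K
I(w, Z) = (5 + w)**2
B(x, X) = -25 (B(x, X) = -(5 + 0)**2 = -1*5**2 = -1*25 = -25)
B(c(-5), V(3))*(-31) - 72 = -25*(-31) - 72 = 775 - 72 = 703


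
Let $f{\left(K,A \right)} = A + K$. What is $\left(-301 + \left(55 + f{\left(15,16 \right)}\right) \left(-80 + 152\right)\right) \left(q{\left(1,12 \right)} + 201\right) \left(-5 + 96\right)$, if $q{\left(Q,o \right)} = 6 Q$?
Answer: $110968767$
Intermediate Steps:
$\left(-301 + \left(55 + f{\left(15,16 \right)}\right) \left(-80 + 152\right)\right) \left(q{\left(1,12 \right)} + 201\right) \left(-5 + 96\right) = \left(-301 + \left(55 + \left(16 + 15\right)\right) \left(-80 + 152\right)\right) \left(6 \cdot 1 + 201\right) \left(-5 + 96\right) = \left(-301 + \left(55 + 31\right) 72\right) \left(6 + 201\right) 91 = \left(-301 + 86 \cdot 72\right) 207 \cdot 91 = \left(-301 + 6192\right) 18837 = 5891 \cdot 18837 = 110968767$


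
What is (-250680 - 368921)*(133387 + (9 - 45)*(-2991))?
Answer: -149362875863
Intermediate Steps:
(-250680 - 368921)*(133387 + (9 - 45)*(-2991)) = -619601*(133387 - 36*(-2991)) = -619601*(133387 + 107676) = -619601*241063 = -149362875863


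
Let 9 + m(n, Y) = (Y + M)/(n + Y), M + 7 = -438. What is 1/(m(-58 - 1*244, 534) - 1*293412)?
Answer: -232/68073583 ≈ -3.4081e-6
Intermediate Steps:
M = -445 (M = -7 - 438 = -445)
m(n, Y) = -9 + (-445 + Y)/(Y + n) (m(n, Y) = -9 + (Y - 445)/(n + Y) = -9 + (-445 + Y)/(Y + n))
1/(m(-58 - 1*244, 534) - 1*293412) = 1/((-445 - 9*(-58 - 1*244) - 8*534)/(534 + (-58 - 1*244)) - 1*293412) = 1/((-445 - 9*(-58 - 244) - 4272)/(534 + (-58 - 244)) - 293412) = 1/((-445 - 9*(-302) - 4272)/(534 - 302) - 293412) = 1/((-445 + 2718 - 4272)/232 - 293412) = 1/((1/232)*(-1999) - 293412) = 1/(-1999/232 - 293412) = 1/(-68073583/232) = -232/68073583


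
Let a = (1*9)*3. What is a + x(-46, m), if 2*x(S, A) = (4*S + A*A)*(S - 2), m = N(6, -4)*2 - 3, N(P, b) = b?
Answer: 1539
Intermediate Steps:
m = -11 (m = -4*2 - 3 = -8 - 3 = -11)
x(S, A) = (-2 + S)*(A² + 4*S)/2 (x(S, A) = ((4*S + A*A)*(S - 2))/2 = ((4*S + A²)*(-2 + S))/2 = ((A² + 4*S)*(-2 + S))/2 = ((-2 + S)*(A² + 4*S))/2 = (-2 + S)*(A² + 4*S)/2)
a = 27 (a = 9*3 = 27)
a + x(-46, m) = 27 + (-1*(-11)² - 4*(-46) + 2*(-46)² + (½)*(-46)*(-11)²) = 27 + (-1*121 + 184 + 2*2116 + (½)*(-46)*121) = 27 + (-121 + 184 + 4232 - 2783) = 27 + 1512 = 1539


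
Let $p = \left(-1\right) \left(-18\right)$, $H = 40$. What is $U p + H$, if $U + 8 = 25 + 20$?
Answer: $706$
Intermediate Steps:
$U = 37$ ($U = -8 + \left(25 + 20\right) = -8 + 45 = 37$)
$p = 18$
$U p + H = 37 \cdot 18 + 40 = 666 + 40 = 706$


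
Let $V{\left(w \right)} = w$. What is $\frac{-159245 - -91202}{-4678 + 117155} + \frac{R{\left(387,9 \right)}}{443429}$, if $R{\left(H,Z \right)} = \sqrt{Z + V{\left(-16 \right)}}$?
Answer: $- \frac{68043}{112477} + \frac{i \sqrt{7}}{443429} \approx -0.60495 + 5.9666 \cdot 10^{-6} i$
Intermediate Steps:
$R{\left(H,Z \right)} = \sqrt{-16 + Z}$ ($R{\left(H,Z \right)} = \sqrt{Z - 16} = \sqrt{-16 + Z}$)
$\frac{-159245 - -91202}{-4678 + 117155} + \frac{R{\left(387,9 \right)}}{443429} = \frac{-159245 - -91202}{-4678 + 117155} + \frac{\sqrt{-16 + 9}}{443429} = \frac{-159245 + 91202}{112477} + \sqrt{-7} \cdot \frac{1}{443429} = \left(-68043\right) \frac{1}{112477} + i \sqrt{7} \cdot \frac{1}{443429} = - \frac{68043}{112477} + \frac{i \sqrt{7}}{443429}$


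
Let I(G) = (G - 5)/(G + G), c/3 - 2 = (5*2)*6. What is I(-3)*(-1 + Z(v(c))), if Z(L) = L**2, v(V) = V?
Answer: 138380/3 ≈ 46127.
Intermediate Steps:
c = 186 (c = 6 + 3*((5*2)*6) = 6 + 3*(10*6) = 6 + 3*60 = 6 + 180 = 186)
I(G) = (-5 + G)/(2*G) (I(G) = (-5 + G)/((2*G)) = (-5 + G)*(1/(2*G)) = (-5 + G)/(2*G))
I(-3)*(-1 + Z(v(c))) = ((1/2)*(-5 - 3)/(-3))*(-1 + 186**2) = ((1/2)*(-1/3)*(-8))*(-1 + 34596) = (4/3)*34595 = 138380/3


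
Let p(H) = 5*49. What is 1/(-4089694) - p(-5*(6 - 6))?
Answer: -1001975031/4089694 ≈ -245.00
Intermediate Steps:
p(H) = 245
1/(-4089694) - p(-5*(6 - 6)) = 1/(-4089694) - 1*245 = -1/4089694 - 245 = -1001975031/4089694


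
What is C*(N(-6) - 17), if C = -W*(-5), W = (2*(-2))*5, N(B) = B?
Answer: 2300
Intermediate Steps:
W = -20 (W = -4*5 = -20)
C = -100 (C = -1*(-20)*(-5) = 20*(-5) = -100)
C*(N(-6) - 17) = -100*(-6 - 17) = -100*(-23) = 2300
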